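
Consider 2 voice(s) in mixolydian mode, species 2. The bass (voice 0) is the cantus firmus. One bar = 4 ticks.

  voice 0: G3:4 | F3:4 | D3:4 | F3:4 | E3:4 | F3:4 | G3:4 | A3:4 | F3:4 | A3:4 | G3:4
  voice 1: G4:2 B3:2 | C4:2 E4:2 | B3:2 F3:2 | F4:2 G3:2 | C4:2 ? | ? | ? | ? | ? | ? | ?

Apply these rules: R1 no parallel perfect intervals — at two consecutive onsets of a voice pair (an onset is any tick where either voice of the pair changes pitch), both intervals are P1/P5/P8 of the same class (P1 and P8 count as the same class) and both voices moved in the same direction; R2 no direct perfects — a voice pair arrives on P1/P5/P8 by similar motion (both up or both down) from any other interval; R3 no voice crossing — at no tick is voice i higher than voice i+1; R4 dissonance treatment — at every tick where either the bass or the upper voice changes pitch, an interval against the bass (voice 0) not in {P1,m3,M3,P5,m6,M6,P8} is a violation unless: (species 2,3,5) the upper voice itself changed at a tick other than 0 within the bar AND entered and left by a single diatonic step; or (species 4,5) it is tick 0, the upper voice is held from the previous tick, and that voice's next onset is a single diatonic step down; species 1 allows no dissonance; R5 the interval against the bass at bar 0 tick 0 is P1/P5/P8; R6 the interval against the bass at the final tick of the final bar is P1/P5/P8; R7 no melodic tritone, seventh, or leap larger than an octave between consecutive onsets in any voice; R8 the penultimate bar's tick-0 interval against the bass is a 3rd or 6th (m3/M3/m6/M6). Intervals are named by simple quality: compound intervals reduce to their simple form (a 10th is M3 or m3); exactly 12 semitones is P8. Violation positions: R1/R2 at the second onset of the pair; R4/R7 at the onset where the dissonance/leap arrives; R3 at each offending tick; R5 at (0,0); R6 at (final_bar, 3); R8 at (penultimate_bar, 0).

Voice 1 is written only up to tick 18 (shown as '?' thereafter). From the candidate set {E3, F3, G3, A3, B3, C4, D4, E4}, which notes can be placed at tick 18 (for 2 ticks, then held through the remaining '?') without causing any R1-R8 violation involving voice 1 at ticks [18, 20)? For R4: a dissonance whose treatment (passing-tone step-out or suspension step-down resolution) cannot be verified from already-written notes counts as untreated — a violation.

{B3, C4, E3, E4, G3}

E3: legal
F3: violates R4
G3: legal
A3: violates R4
B3: legal
C4: legal
D4: violates R4
E4: legal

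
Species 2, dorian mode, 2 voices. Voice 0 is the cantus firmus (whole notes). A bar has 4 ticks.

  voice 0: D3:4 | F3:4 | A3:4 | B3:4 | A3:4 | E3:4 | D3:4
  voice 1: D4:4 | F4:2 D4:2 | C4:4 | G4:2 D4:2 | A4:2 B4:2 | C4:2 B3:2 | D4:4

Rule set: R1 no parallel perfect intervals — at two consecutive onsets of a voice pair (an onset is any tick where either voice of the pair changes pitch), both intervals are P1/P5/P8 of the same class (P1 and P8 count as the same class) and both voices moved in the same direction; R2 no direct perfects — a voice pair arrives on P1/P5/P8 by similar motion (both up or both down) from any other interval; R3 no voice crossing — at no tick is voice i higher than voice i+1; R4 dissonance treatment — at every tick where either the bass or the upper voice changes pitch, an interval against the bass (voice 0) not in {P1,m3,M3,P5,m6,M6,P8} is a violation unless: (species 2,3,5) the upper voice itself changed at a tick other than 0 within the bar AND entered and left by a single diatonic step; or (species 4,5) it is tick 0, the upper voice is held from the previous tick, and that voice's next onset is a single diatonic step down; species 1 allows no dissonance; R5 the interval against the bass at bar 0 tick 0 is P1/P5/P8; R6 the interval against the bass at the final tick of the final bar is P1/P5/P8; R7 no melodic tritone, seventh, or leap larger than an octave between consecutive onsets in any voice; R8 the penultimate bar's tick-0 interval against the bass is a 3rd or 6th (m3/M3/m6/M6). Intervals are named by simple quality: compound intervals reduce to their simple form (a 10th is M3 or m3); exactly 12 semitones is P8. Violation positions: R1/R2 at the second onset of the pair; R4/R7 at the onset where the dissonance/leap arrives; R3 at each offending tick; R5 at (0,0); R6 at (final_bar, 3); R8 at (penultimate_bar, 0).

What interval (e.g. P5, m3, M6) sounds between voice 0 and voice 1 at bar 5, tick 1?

m6

voice 0=E3 voice 1=C4 -> m6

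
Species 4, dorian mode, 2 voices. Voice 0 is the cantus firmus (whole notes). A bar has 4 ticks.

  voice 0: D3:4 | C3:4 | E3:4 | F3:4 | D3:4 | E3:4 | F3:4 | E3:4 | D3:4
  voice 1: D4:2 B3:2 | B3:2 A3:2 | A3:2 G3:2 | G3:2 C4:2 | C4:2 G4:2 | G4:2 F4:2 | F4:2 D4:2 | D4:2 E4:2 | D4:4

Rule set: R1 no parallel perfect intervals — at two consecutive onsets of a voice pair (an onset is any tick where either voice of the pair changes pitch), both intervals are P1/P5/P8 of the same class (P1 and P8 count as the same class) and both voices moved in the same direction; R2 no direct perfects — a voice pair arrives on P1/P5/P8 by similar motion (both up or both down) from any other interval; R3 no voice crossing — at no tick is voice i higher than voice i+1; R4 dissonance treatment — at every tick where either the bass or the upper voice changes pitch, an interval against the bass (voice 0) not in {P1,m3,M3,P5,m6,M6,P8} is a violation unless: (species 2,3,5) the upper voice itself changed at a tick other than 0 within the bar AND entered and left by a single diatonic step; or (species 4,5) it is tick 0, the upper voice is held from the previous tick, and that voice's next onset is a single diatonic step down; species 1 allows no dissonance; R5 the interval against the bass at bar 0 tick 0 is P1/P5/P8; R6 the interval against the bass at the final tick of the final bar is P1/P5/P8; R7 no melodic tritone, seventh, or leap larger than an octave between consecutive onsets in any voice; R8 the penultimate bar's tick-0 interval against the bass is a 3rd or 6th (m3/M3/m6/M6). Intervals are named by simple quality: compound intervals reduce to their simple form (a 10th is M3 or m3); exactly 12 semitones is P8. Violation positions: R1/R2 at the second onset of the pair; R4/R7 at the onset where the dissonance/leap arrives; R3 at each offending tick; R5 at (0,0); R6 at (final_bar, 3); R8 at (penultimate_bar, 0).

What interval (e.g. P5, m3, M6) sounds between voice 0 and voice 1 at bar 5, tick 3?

voice 0=E3 voice 1=F4 -> m2

m2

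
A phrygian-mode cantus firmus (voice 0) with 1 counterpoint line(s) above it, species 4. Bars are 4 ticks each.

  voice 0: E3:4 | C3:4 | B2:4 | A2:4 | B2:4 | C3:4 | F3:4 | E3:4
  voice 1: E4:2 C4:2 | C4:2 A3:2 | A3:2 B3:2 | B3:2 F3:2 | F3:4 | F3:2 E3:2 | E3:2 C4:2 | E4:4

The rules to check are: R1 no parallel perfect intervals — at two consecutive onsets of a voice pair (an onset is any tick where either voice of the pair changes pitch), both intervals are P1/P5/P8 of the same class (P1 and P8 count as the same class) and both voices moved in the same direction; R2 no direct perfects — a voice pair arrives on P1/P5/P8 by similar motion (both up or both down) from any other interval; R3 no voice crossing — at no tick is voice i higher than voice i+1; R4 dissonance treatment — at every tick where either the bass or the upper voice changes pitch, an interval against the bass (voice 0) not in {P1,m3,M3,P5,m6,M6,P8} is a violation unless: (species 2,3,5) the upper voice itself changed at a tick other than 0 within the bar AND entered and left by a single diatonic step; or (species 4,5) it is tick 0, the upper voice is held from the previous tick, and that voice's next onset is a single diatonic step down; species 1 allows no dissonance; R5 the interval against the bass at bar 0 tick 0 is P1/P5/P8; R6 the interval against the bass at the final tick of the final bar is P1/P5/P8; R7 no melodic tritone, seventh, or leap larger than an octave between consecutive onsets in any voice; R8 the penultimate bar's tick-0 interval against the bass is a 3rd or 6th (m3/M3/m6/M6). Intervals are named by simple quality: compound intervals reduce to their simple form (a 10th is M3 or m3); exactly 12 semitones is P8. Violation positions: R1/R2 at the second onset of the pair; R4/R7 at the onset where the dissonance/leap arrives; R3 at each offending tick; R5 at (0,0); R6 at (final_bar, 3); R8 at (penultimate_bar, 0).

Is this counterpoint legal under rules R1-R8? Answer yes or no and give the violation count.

bar 0: v0=E3 v1=E4 (P8)
bar 1: v0=C3 v1=C4 (P8)
bar 2: v0=B2 v1=A3 (m7)
bar 3: v0=A2 v1=B3 (M2)
bar 4: v0=B2 v1=F3 (TT)
bar 5: v0=C3 v1=F3 (P4)
bar 6: v0=F3 v1=E3 (m2)
bar 7: v0=E3 v1=E4 (P8)
  R4 @ bar2.0: B2/A3 m7 untreated
  R4 @ bar3.0: A2/B3 M2 untreated
  R7 @ bar3.2: B3->F3 leap 6st
  R3 @ bar6.0: F3 above E3
  R4 @ bar6.0: F3/E3 m2 untreated
  R8 @ bar6.0: penult m2 not 3rd/6th
  R3 @ bar6.1: F3 above E3

No (7 violations)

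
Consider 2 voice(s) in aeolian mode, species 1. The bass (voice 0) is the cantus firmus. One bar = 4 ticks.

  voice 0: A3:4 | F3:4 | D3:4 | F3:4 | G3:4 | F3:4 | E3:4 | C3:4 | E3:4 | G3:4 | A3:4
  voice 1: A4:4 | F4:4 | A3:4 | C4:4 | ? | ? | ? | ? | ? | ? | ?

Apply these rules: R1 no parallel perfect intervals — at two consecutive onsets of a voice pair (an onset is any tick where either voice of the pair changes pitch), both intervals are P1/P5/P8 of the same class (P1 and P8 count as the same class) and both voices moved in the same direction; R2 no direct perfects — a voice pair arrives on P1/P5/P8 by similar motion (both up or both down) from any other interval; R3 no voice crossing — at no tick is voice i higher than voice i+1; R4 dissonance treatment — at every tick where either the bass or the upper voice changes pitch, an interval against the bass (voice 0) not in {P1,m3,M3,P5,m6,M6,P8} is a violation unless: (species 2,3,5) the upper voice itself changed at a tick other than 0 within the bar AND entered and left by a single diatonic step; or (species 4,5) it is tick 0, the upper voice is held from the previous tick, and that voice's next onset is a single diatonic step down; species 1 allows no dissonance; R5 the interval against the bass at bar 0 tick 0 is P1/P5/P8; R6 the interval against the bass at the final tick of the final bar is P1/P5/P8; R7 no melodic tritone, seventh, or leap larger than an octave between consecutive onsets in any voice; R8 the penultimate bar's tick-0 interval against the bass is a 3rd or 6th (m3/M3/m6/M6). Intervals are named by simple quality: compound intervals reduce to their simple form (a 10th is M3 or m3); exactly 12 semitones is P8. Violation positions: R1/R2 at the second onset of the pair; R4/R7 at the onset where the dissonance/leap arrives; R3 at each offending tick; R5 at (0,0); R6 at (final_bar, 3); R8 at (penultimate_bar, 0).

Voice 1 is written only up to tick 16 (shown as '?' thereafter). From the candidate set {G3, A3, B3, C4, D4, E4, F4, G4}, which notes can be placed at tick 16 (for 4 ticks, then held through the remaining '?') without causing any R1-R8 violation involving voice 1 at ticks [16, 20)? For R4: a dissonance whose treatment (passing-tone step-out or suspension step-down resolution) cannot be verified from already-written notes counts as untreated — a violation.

G3: legal
A3: violates R4
B3: legal
C4: violates R4
D4: violates R1
E4: legal
F4: violates R4
G4: violates R2

{B3, E4, G3}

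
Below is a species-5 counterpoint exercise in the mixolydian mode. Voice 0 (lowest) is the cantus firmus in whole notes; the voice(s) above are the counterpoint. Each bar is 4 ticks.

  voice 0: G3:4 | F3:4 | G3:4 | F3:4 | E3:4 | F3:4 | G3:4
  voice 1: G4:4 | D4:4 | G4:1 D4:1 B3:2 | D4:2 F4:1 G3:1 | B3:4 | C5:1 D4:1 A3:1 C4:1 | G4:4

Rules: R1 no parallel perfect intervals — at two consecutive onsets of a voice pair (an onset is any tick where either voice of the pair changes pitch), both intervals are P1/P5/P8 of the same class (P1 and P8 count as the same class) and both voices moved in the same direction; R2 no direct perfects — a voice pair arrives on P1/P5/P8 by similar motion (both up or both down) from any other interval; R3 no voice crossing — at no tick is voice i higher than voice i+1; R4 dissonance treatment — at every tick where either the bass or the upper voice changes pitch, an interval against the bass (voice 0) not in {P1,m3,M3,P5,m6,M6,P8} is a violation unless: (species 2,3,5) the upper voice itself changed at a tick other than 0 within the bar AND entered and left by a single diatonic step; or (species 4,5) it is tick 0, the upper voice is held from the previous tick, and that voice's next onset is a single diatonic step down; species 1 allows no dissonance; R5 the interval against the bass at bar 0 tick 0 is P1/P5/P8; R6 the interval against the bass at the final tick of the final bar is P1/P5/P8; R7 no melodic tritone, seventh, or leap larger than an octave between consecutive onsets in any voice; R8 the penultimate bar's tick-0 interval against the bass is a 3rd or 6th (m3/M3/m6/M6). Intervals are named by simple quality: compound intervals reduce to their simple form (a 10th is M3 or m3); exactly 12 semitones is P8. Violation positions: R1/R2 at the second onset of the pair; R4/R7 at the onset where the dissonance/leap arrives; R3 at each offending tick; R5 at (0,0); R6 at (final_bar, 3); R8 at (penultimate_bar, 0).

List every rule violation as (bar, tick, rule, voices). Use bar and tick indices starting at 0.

(2, 0, R2, (0, 1))
(3, 3, R4, (0, 1))
(3, 3, R7, (1,))
(5, 0, R1, (0, 1))
(5, 0, R7, (1,))
(5, 0, R8, (0, 1))
(5, 1, R7, (1,))
(6, 0, R2, (0, 1))

bar 0: v0=G3 v1=G4 downbeat P8
bar 1: v0=F3 v1=D4 downbeat M6
bar 2: v0=G3 v1=G4 downbeat P8
bar 3: v0=F3 v1=D4 downbeat M6
bar 4: v0=E3 v1=B3 downbeat P5
bar 5: v0=F3 v1=C5 downbeat P5
bar 6: v0=G3 v1=G4 downbeat P8
  -> R2 @ bar 2 tick 0 v(0, 1): F3/D4 M6 -> G3/G4 P8 similar
  -> R4 @ bar 3 tick 3 v(0, 1): F3/G3 M2 untreated
  -> R7 @ bar 3 tick 3 v(1,): F4->G3 leap 10st
  -> R1 @ bar 5 tick 0 v(0, 1): E3/B3 P5 -> F3/C5 P5 similar
  -> R7 @ bar 5 tick 0 v(1,): B3->C5 leap 13st
  -> R8 @ bar 5 tick 0 v(0, 1): penult P5 not 3rd/6th
  -> R7 @ bar 5 tick 1 v(1,): C5->D4 leap 10st
  -> R2 @ bar 6 tick 0 v(0, 1): F3/C4 P5 -> G3/G4 P8 similar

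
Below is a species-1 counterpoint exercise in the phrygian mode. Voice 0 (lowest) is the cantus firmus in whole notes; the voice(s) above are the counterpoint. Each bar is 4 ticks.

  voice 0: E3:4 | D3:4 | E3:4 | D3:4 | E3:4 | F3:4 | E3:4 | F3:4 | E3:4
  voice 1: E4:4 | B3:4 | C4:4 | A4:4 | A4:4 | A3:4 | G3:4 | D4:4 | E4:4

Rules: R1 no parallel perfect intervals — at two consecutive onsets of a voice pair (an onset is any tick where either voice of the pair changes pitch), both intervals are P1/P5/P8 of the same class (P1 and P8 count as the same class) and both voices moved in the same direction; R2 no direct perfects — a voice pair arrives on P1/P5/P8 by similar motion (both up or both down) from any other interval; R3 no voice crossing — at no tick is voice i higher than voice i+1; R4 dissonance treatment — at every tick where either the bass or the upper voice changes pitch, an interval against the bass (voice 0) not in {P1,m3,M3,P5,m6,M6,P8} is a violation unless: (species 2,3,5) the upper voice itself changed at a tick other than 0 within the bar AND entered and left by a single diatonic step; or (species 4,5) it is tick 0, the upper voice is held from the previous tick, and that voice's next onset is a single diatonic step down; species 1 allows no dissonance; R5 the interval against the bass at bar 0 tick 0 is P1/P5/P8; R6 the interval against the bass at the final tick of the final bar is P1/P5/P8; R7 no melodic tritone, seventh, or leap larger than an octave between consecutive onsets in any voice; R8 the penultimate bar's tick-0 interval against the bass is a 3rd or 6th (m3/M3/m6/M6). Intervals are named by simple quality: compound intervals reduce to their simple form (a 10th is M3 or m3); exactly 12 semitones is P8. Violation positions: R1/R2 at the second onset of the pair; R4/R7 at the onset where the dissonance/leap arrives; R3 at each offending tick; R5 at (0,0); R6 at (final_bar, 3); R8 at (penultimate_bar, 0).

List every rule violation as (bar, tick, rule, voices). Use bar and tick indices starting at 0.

(4, 0, R4, (0, 1))

bar 0: v0=E3 v1=E4 downbeat P8
bar 1: v0=D3 v1=B3 downbeat M6
bar 2: v0=E3 v1=C4 downbeat m6
bar 3: v0=D3 v1=A4 downbeat P5
bar 4: v0=E3 v1=A4 downbeat P4
bar 5: v0=F3 v1=A3 downbeat M3
bar 6: v0=E3 v1=G3 downbeat m3
bar 7: v0=F3 v1=D4 downbeat M6
bar 8: v0=E3 v1=E4 downbeat P8
  -> R4 @ bar 4 tick 0 v(0, 1): E3/A4 P4 untreated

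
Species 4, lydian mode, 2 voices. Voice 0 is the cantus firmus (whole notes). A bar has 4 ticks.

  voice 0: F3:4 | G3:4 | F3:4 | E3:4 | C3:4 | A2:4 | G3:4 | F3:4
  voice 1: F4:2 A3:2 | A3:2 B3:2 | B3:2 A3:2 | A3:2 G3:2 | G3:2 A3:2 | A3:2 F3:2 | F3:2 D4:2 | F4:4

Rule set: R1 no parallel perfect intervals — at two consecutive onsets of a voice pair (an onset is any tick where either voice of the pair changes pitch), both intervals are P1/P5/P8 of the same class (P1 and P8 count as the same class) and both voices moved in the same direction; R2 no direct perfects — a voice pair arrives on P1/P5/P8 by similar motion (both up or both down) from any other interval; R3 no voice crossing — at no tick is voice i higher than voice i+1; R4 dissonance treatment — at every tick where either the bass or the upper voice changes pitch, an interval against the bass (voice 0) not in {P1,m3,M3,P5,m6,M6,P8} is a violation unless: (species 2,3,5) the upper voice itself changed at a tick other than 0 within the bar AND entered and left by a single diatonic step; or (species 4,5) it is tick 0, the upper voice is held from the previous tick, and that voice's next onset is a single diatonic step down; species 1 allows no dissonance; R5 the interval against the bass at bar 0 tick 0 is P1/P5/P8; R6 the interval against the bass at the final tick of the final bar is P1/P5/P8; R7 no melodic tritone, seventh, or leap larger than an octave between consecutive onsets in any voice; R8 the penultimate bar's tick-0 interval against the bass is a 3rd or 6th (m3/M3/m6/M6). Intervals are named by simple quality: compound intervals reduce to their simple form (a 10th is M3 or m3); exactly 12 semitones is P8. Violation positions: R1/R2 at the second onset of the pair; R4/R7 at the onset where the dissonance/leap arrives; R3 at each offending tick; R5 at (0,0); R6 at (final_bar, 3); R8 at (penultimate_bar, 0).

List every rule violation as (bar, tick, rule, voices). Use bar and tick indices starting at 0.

bar 0: v0=F3 v1=F4 downbeat P8
bar 1: v0=G3 v1=A3 downbeat M2
bar 2: v0=F3 v1=B3 downbeat TT
bar 3: v0=E3 v1=A3 downbeat P4
bar 4: v0=C3 v1=G3 downbeat P5
bar 5: v0=A2 v1=A3 downbeat P8
bar 6: v0=G3 v1=F3 downbeat M2
bar 7: v0=F3 v1=F4 downbeat P8
  -> R4 @ bar 1 tick 0 v(0, 1): G3/A3 M2 untreated
  -> R3 @ bar 6 tick 0 v(0, 1): G3 above F3
  -> R4 @ bar 6 tick 0 v(0, 1): G3/F3 M2 untreated
  -> R7 @ bar 6 tick 0 v(0,): A2->G3 leap 10st
  -> R8 @ bar 6 tick 0 v(0, 1): penult M2 not 3rd/6th
  -> R3 @ bar 6 tick 1 v(0, 1): G3 above F3

(1, 0, R4, (0, 1))
(6, 0, R3, (0, 1))
(6, 0, R4, (0, 1))
(6, 0, R7, (0,))
(6, 0, R8, (0, 1))
(6, 1, R3, (0, 1))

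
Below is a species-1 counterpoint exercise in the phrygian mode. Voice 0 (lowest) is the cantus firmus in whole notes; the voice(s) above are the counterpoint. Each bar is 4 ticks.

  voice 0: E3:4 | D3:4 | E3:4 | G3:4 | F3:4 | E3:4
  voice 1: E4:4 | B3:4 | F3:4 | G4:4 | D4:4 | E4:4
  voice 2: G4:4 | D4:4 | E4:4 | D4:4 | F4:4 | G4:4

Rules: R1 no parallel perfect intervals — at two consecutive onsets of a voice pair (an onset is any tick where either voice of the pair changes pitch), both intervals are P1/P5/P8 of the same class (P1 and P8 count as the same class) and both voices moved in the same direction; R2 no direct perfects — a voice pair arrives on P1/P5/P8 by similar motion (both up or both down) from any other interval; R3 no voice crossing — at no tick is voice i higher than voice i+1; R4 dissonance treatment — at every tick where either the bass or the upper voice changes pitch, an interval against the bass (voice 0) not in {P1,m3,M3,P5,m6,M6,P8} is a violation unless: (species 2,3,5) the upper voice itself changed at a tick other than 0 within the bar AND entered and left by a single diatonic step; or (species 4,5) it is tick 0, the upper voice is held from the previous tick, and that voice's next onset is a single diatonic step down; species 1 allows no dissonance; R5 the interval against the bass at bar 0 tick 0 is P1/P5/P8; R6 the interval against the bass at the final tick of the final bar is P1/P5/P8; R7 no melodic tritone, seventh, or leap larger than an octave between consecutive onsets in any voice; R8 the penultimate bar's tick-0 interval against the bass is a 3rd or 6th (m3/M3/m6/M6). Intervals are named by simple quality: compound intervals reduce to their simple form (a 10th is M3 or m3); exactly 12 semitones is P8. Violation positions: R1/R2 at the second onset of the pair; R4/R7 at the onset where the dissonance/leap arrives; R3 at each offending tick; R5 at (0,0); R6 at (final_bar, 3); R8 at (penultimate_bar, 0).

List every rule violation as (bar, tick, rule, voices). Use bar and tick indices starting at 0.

bar 0: v0=E3 v1=E4 v2=G4 downbeat m3
bar 1: v0=D3 v1=B3 v2=D4 downbeat P8
bar 2: v0=E3 v1=F3 v2=E4 downbeat P8
bar 3: v0=G3 v1=G4 v2=D4 downbeat P5
bar 4: v0=F3 v1=D4 v2=F4 downbeat P8
bar 5: v0=E3 v1=E4 v2=G4 downbeat m3
  -> R5 @ bar 0 tick 0 v(0, 2): opens on m3
  -> R2 @ bar 1 tick 0 v(0, 2): E3/G4 m3 -> D3/D4 P8 similar
  -> R1 @ bar 2 tick 0 v(0, 2): D3/D4 P8 -> E3/E4 P8 similar
  -> R4 @ bar 2 tick 0 v(0, 1): E3/F3 m2 untreated
  -> R7 @ bar 2 tick 0 v(1,): B3->F3 leap 6st
  -> R2 @ bar 3 tick 0 v(0, 1): E3/F3 m2 -> G3/G4 P8 similar
  -> R3 @ bar 3 tick 0 v(1, 2): G4 above D4
  -> R7 @ bar 3 tick 0 v(1,): F3->G4 leap 14st
  -> R3 @ bar 3 tick 1 v(1, 2): G4 above D4
  -> R3 @ bar 3 tick 2 v(1, 2): G4 above D4
  -> R3 @ bar 3 tick 3 v(1, 2): G4 above D4
  -> R8 @ bar 4 tick 0 v(0, 2): penult P8 not 3rd/6th
  -> R6 @ bar 5 tick 3 v(0, 2): closes on m3

(0, 0, R5, (0, 2))
(1, 0, R2, (0, 2))
(2, 0, R1, (0, 2))
(2, 0, R4, (0, 1))
(2, 0, R7, (1,))
(3, 0, R2, (0, 1))
(3, 0, R3, (1, 2))
(3, 0, R7, (1,))
(3, 1, R3, (1, 2))
(3, 2, R3, (1, 2))
(3, 3, R3, (1, 2))
(4, 0, R8, (0, 2))
(5, 3, R6, (0, 2))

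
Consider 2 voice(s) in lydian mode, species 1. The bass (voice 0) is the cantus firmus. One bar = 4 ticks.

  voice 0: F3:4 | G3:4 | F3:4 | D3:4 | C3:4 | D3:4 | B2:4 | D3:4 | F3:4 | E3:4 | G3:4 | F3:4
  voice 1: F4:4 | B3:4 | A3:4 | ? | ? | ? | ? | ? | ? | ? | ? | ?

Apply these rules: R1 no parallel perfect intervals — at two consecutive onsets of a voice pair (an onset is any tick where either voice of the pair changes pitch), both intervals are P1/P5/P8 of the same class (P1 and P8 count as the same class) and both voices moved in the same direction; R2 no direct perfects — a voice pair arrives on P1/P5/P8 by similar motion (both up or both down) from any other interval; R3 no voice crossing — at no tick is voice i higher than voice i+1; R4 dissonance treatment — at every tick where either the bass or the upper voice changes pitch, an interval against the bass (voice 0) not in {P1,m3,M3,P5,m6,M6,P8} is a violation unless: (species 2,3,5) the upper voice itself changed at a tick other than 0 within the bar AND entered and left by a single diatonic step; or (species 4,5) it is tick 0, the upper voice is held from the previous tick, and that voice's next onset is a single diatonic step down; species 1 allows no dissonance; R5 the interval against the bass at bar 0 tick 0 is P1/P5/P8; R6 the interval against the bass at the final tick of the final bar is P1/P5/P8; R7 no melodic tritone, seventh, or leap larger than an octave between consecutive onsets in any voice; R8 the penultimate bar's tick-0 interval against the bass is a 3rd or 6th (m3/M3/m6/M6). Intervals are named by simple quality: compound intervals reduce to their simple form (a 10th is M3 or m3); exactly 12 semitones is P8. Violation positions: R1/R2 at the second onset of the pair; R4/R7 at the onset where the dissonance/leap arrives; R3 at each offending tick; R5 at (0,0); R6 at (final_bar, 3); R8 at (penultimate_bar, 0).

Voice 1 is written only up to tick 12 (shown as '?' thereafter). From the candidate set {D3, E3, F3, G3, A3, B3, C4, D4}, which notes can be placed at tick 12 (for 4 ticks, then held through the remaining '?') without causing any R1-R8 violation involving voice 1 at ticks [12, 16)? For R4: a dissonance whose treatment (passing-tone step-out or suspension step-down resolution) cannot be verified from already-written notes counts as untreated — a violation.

{A3, B3, D4, F3}

D3: violates R2
E3: violates R4
F3: legal
G3: violates R4
A3: legal
B3: legal
C4: violates R4
D4: legal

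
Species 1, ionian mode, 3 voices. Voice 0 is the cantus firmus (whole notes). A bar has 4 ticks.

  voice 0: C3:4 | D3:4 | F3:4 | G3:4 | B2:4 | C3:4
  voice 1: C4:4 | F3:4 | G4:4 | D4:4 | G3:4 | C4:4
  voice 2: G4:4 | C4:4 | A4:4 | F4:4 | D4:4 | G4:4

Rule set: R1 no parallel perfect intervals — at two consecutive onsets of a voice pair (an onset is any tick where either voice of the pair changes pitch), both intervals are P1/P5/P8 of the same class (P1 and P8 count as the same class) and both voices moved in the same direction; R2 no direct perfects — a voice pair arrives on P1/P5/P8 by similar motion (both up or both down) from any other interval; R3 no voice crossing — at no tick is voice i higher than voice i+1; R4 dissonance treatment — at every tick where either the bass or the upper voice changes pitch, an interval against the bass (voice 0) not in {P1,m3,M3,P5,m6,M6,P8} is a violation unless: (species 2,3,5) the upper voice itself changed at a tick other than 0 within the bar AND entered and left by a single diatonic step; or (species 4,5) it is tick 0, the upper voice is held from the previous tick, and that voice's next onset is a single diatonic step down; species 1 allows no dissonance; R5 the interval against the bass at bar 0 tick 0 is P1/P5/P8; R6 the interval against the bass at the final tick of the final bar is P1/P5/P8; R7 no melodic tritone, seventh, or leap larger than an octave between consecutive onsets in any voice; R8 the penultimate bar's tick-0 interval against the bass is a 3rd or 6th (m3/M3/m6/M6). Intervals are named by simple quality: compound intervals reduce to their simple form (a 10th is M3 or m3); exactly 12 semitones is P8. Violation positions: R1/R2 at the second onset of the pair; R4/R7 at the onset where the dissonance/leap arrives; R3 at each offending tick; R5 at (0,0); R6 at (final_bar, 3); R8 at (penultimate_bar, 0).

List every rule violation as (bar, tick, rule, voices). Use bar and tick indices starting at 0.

(1, 0, R1, (1, 2))
(1, 0, R4, (0, 2))
(2, 0, R4, (0, 1))
(2, 0, R7, (1,))
(3, 0, R4, (0, 2))
(4, 0, R2, (1, 2))
(5, 0, R1, (1, 2))
(5, 0, R2, (0, 1))
(5, 0, R2, (0, 2))

bar 0: v0=C3 v1=C4 v2=G4 downbeat P5
bar 1: v0=D3 v1=F3 v2=C4 downbeat m7
bar 2: v0=F3 v1=G4 v2=A4 downbeat M3
bar 3: v0=G3 v1=D4 v2=F4 downbeat m7
bar 4: v0=B2 v1=G3 v2=D4 downbeat m3
bar 5: v0=C3 v1=C4 v2=G4 downbeat P5
  -> R1 @ bar 1 tick 0 v(1, 2): C4/G4 P5 -> F3/C4 P5 similar
  -> R4 @ bar 1 tick 0 v(0, 2): D3/C4 m7 untreated
  -> R4 @ bar 2 tick 0 v(0, 1): F3/G4 M2 untreated
  -> R7 @ bar 2 tick 0 v(1,): F3->G4 leap 14st
  -> R4 @ bar 3 tick 0 v(0, 2): G3/F4 m7 untreated
  -> R2 @ bar 4 tick 0 v(1, 2): D4/F4 m3 -> G3/D4 P5 similar
  -> R1 @ bar 5 tick 0 v(1, 2): G3/D4 P5 -> C4/G4 P5 similar
  -> R2 @ bar 5 tick 0 v(0, 1): B2/G3 m6 -> C3/C4 P8 similar
  -> R2 @ bar 5 tick 0 v(0, 2): B2/D4 m3 -> C3/G4 P5 similar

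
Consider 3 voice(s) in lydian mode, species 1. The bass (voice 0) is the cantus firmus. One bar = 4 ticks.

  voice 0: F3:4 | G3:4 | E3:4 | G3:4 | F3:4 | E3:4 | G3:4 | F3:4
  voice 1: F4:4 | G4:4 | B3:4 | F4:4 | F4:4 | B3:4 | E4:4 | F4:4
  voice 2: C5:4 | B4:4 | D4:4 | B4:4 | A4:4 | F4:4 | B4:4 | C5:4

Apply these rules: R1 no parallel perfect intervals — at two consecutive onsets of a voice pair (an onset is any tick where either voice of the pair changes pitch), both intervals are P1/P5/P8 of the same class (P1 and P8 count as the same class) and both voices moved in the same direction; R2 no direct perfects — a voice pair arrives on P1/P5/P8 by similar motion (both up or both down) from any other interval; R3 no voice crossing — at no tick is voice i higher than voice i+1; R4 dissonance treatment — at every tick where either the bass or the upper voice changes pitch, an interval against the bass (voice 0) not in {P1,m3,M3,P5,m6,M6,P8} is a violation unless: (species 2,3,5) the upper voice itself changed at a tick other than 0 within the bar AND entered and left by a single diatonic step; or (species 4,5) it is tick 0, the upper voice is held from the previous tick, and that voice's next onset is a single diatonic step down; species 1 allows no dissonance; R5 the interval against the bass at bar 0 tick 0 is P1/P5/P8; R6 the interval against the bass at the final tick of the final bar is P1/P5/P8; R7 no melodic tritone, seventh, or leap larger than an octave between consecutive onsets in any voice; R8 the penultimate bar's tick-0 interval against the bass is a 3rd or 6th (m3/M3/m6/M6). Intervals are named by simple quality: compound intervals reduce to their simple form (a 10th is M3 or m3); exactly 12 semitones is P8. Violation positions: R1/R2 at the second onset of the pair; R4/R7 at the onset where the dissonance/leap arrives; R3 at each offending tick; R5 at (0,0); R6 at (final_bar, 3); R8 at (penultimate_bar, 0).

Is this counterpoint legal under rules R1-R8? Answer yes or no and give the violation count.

bar 0: v0=F3 v1=F4 v2=C5 (P5)
bar 1: v0=G3 v1=G4 v2=B4 (M3)
bar 2: v0=E3 v1=B3 v2=D4 (m7)
bar 3: v0=G3 v1=F4 v2=B4 (M3)
bar 4: v0=F3 v1=F4 v2=A4 (M3)
bar 5: v0=E3 v1=B3 v2=F4 (m2)
bar 6: v0=G3 v1=E4 v2=B4 (M3)
bar 7: v0=F3 v1=F4 v2=C5 (P5)
  R1 @ bar1.0: F3/F4 P8 -> G3/G4 P8 similar
  R2 @ bar2.0: G3/G4 P8 -> E3/B3 P5 similar
  R4 @ bar2.0: E3/D4 m7 untreated
  R4 @ bar3.0: G3/F4 m7 untreated
  R7 @ bar3.0: B3->F4 leap 6st
  R2 @ bar5.0: F3/F4 P8 -> E3/B3 P5 similar
  R4 @ bar5.0: E3/F4 m2 untreated
  R7 @ bar5.0: F4->B3 leap 6st
  R2 @ bar6.0: B3/F4 TT -> E4/B4 P5 similar
  R7 @ bar6.0: F4->B4 leap 6st
  R1 @ bar7.0: E4/B4 P5 -> F4/C5 P5 similar

No (11 violations)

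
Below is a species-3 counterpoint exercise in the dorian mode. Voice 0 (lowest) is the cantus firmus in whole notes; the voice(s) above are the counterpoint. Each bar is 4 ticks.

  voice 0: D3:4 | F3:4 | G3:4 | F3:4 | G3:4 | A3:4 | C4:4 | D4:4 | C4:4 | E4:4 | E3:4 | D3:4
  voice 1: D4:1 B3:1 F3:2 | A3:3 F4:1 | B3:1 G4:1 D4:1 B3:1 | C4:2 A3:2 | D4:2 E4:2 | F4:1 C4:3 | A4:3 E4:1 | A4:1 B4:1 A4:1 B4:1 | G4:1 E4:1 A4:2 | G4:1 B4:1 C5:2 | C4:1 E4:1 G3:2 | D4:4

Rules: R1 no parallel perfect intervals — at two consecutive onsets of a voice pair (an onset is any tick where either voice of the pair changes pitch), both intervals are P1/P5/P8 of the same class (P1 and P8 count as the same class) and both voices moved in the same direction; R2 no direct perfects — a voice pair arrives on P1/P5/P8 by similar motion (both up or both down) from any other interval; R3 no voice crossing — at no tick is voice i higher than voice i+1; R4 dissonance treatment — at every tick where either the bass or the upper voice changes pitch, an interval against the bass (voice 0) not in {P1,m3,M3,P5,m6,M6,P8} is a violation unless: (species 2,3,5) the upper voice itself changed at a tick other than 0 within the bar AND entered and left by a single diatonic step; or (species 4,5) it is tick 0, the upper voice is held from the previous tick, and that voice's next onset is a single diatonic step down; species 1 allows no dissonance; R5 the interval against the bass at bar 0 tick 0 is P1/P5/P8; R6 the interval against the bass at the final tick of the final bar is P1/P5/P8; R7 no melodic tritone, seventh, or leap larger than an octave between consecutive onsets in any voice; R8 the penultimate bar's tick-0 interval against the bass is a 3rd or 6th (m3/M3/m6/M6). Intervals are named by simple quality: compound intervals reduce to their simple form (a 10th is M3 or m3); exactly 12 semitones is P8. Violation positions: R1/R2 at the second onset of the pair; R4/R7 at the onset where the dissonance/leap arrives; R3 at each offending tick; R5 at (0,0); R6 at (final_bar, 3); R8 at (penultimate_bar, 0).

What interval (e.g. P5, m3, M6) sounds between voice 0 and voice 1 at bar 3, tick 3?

M3

voice 0=F3 voice 1=A3 -> M3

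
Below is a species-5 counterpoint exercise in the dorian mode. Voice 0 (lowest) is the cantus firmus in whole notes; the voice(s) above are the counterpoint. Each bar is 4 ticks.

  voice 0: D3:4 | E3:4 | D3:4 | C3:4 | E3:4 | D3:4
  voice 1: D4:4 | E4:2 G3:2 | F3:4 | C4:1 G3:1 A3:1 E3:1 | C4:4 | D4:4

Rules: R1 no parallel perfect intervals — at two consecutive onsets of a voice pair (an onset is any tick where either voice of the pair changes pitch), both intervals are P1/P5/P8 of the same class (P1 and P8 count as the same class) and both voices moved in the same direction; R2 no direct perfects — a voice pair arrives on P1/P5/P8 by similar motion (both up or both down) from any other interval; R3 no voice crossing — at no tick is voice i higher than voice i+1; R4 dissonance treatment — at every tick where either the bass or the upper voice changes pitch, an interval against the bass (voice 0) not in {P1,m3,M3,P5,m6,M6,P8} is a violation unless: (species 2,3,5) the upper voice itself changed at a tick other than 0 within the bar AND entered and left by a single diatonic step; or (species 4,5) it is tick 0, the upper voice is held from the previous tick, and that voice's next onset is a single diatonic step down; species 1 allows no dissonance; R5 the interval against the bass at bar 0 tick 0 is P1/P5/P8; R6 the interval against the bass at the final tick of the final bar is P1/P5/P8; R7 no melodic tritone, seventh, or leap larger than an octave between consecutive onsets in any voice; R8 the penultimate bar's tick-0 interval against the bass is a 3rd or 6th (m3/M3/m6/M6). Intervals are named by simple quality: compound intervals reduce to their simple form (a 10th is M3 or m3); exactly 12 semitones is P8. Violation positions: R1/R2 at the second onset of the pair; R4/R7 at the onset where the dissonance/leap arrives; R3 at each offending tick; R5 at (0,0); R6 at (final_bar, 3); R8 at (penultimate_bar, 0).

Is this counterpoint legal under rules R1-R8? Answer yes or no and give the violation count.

No (1 violations)

bar 0: v0=D3 v1=D4 (P8)
bar 1: v0=E3 v1=E4 (P8)
bar 2: v0=D3 v1=F3 (m3)
bar 3: v0=C3 v1=C4 (P8)
bar 4: v0=E3 v1=C4 (m6)
bar 5: v0=D3 v1=D4 (P8)
  R1 @ bar1.0: D3/D4 P8 -> E3/E4 P8 similar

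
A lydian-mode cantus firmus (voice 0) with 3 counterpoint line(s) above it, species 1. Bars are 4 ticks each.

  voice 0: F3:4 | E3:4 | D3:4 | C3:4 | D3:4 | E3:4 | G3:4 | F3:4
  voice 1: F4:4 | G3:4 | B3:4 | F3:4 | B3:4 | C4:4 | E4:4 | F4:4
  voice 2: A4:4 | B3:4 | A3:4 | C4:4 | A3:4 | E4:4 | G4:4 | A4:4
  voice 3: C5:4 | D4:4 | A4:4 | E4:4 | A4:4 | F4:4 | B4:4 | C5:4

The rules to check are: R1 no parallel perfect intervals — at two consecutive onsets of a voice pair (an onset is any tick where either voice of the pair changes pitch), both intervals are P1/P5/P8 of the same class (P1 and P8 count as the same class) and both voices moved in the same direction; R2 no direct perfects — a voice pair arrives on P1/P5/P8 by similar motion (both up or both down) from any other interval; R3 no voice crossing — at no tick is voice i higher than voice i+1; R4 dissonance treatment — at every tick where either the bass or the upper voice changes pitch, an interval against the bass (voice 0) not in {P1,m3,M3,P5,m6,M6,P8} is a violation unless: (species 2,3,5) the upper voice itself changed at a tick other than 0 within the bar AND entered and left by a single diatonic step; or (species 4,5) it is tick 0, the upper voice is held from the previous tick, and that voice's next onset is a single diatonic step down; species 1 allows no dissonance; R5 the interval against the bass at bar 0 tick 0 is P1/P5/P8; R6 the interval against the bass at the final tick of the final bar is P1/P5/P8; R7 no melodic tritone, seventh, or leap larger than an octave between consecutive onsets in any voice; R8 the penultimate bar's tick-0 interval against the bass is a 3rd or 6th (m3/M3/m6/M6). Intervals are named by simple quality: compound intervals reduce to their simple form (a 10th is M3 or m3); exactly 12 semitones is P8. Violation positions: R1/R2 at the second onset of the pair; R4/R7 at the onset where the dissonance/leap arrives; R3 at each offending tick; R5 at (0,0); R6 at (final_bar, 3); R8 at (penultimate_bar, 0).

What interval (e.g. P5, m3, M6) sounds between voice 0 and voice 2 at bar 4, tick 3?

voice 0=D3 voice 2=A3 -> P5

P5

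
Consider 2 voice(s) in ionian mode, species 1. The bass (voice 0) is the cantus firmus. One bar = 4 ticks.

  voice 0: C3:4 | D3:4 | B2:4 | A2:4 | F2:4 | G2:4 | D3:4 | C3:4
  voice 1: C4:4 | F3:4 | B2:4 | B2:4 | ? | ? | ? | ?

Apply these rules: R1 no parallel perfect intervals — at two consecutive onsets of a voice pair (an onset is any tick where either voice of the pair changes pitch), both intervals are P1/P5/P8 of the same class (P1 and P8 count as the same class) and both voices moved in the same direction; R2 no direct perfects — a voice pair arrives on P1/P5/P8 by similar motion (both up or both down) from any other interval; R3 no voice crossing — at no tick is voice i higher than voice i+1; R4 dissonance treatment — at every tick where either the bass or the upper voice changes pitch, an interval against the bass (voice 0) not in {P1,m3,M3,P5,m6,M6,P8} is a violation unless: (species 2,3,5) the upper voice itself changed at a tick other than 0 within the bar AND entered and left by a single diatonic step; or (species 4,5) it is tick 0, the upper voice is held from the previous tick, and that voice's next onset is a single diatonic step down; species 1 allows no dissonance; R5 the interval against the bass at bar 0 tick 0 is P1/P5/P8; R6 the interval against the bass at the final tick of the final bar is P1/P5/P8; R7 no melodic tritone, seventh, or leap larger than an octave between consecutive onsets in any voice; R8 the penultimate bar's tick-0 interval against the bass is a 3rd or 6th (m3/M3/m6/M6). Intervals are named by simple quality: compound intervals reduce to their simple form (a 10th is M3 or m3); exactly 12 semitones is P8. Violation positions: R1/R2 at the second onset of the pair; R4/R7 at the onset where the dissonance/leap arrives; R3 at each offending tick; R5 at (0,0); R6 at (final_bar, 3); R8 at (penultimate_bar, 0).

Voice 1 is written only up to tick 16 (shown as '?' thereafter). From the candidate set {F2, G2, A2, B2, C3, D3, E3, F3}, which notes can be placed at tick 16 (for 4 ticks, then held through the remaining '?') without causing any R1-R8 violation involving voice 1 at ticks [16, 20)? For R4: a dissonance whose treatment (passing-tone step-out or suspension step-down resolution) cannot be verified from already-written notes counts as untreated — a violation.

{A2, C3, D3}

F2: violates R2,R7
G2: violates R4
A2: legal
B2: violates R4
C3: legal
D3: legal
E3: violates R4
F3: violates R7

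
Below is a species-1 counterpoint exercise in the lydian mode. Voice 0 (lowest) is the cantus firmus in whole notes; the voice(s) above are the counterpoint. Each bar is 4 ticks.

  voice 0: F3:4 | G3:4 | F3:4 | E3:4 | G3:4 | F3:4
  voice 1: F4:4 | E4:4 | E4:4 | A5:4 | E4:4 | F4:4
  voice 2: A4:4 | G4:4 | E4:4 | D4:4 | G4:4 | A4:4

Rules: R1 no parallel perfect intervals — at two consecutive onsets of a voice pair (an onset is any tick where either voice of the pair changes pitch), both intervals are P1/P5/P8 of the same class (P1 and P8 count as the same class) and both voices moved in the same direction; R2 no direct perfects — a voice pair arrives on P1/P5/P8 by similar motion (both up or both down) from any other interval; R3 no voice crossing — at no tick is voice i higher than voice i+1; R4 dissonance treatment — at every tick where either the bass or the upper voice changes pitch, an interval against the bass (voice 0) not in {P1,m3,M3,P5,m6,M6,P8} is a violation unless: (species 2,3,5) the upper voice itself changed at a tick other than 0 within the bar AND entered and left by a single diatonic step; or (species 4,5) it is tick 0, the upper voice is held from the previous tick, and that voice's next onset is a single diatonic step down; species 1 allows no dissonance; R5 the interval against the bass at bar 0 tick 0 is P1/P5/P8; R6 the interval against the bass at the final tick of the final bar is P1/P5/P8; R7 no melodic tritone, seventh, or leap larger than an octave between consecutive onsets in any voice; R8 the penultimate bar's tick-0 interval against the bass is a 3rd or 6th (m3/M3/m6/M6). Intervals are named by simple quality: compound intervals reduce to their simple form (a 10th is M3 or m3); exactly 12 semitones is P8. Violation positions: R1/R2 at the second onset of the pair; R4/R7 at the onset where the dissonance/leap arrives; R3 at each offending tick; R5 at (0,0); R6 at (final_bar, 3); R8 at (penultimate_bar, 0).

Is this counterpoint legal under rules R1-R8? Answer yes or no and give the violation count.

No (14 violations)

bar 0: v0=F3 v1=F4 v2=A4 (M3)
bar 1: v0=G3 v1=E4 v2=G4 (P8)
bar 2: v0=F3 v1=E4 v2=E4 (M7)
bar 3: v0=E3 v1=A5 v2=D4 (m7)
bar 4: v0=G3 v1=E4 v2=G4 (P8)
bar 5: v0=F3 v1=F4 v2=A4 (M3)
  R5 @ bar0.0: opens on M3
  R4 @ bar2.0: F3/E4 M7 untreated
  R4 @ bar2.0: F3/E4 M7 untreated
  R3 @ bar3.0: A5 above D4
  R4 @ bar3.0: E3/A5 P4 untreated
  R4 @ bar3.0: E3/D4 m7 untreated
  R7 @ bar3.0: E4->A5 leap 17st
  R3 @ bar3.1: A5 above D4
  R3 @ bar3.2: A5 above D4
  R3 @ bar3.3: A5 above D4
  R2 @ bar4.0: E3/D4 m7 -> G3/G4 P8 similar
  R7 @ bar4.0: A5->E4 leap 17st
  R8 @ bar4.0: penult P8 not 3rd/6th
  R6 @ bar5.3: closes on M3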